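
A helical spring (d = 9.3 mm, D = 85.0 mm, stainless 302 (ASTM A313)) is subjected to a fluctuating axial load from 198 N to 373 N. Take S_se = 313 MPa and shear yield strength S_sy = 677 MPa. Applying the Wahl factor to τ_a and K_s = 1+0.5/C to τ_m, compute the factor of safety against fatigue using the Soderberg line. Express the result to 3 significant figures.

4.83

C = D/d = 85.0/9.3 = 9.1398; K_W = (4C−1)/(4C−4)+0.615/C = 1.1594; K_s = 1+0.5/C = 1.0547
F_a = (F_max−F_min)/2 = 87.5 N; F_m = (F_max+F_min)/2 = 285.5 N
τ_a = K_W·8F_aD/(πd³) = 1.1594 × 23.546 = 27.3 MPa
τ_m = K_s·8F_mD/(πd³) = 1.0547 × 76.827 = 81.03 MPa
Soderberg: 1/n_f = τ_a/S_se + τ_m/S_sy = 27.3/313 + 81.03/677 = 0.08722 + 0.11969 = 0.20691
n_f = 1/0.20691 = 4.833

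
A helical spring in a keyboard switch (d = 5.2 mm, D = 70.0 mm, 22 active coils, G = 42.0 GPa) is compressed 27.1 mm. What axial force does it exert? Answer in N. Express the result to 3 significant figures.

13.8 N

k = Gd⁴/(8D³N_a) = (42.0×10³)(5.2⁴)/(8·70.0³·22) = 0.50869 N/mm
F = k·δ = 0.50869 × 27.1 = 13.786 N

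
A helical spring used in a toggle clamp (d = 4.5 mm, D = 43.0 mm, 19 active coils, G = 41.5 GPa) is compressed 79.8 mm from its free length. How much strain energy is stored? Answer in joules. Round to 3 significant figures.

4.48 J

k = Gd⁴/(8D³N_a) = (41.5×10³)(4.5⁴)/(8·43.0³·19) = 1.4082 N/mm
U = ½kδ² = 0.5 × 1.4082 × 79.8² = 4483.6 N·mm = 4.4836 J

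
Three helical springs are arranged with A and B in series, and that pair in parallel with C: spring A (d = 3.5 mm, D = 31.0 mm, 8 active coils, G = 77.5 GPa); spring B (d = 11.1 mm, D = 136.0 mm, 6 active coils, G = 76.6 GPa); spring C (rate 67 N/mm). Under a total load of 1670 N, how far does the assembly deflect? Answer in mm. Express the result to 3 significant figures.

23.6 mm

k_A = Gd⁴/(8D³N_a) = (77.5×10³)(3.5⁴)/(8·31.0³·8) = 6.0997 N/mm
k_B = Gd⁴/(8D³N_a) = (76.6×10³)(11.1⁴)/(8·136.0³·6) = 9.6308 N/mm
Springs A,B series: k_AB = 1/(1/6.0997+1/9.6308) = 3.7345 N/mm; parallel with C: k_eq = 3.7345+67 = 70.734 N/mm
δ = F/k_eq = 1670/70.734 = 23.609 mm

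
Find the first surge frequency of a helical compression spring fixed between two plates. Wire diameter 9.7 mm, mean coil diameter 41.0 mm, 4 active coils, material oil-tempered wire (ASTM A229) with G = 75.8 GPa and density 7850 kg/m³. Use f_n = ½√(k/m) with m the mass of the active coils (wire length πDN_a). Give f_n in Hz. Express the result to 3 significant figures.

504 Hz

k = Gd⁴/(8D³N_a) = (75.8×10³)(9.7⁴)/(8·41.0³·4) = 304.27 N/mm = 3.0427e+05 N/m
Wire length L = πDN_a = π·41.0·4 = 515.22 mm
m = ρ·(πd²/4)·L = 7850 × 73.898×10⁻⁶ m² × 0.51522 m = 0.29888 kg
f_n = ½√(k/m) = 0.5·√(3.0427e+05/0.29888) = 0.5·√(1.018e+06) = 504.49 Hz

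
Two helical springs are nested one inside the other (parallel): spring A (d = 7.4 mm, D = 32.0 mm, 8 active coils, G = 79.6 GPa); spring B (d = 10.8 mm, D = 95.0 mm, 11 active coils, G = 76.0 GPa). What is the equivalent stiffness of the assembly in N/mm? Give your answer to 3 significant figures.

128 N/mm

k_A = Gd⁴/(8D³N_a) = (79.6×10³)(7.4⁴)/(8·32.0³·8) = 113.82 N/mm
k_B = Gd⁴/(8D³N_a) = (76.0×10³)(10.8⁴)/(8·95.0³·11) = 13.704 N/mm
Parallel: k_eq = 113.82 + 13.704 = 127.52 N/mm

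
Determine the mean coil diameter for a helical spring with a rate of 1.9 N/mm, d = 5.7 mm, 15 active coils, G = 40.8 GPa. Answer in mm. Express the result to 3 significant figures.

57.4 mm

D = (Gd⁴/(8N_a·k))^(1/3) = (40.8×10³·5.7⁴/(8·15·1.9))^(1/3)
  = (188897)^(1/3) = 57.3775 mm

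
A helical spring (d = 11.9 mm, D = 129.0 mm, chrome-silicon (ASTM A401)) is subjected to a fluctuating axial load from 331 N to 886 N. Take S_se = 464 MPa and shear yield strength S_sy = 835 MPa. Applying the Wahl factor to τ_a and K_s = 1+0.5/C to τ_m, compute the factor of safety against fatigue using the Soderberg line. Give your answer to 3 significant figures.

C = D/d = 129.0/11.9 = 10.8403; K_W = (4C−1)/(4C−4)+0.615/C = 1.1329; K_s = 1+0.5/C = 1.0461
F_a = (F_max−F_min)/2 = 277.5 N; F_m = (F_max+F_min)/2 = 608.5 N
τ_a = K_W·8F_aD/(πd³) = 1.1329 × 54.094 = 61.286 MPa
τ_m = K_s·8F_mD/(πd³) = 1.0461 × 118.62 = 124.09 MPa
Soderberg: 1/n_f = τ_a/S_se + τ_m/S_sy = 61.286/464 + 124.09/835 = 0.13208 + 0.14861 = 0.28069
n_f = 1/0.28069 = 3.563

3.56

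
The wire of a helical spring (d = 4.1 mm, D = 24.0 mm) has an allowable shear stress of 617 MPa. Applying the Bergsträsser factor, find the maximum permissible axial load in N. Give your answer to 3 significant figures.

C = D/d = 24.0/4.1 = 5.8537
K_B = (4C+2)/(4C−3) = 25.415/20.415 = 1.2449
τ_max = K·8FD/(πd³) → F_max = τ_allow·πd³/(8DK)
F_max = 617·π·4.1³/(8·24.0·1.2449) = 1.3359e+05/239.03 = 558.91 N

559 N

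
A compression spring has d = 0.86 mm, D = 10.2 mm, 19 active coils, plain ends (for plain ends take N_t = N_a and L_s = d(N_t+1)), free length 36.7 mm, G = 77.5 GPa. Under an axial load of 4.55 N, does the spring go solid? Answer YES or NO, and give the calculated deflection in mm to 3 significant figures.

k = Gd⁴/(8D³N_a) = (77.5×10³)(0.86⁴)/(8·10.2³·19) = 0.26282 N/mm
N_t = 19; L_s = 0.86·20 = 17.2 mm; δ_solid = L₀ − L_s = 36.7 − 17.2 = 19.5 mm
δ = F/k = 4.55/0.26282 = 17.313 mm
δ < δ_solid → spring does not go solid

NO, δ = 17.3 mm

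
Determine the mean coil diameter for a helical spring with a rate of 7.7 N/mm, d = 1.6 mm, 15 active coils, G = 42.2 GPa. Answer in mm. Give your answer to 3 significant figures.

6.69 mm

D = (Gd⁴/(8N_a·k))^(1/3) = (42.2×10³·1.6⁴/(8·15·7.7))^(1/3)
  = (299.309)^(1/3) = 6.6892 mm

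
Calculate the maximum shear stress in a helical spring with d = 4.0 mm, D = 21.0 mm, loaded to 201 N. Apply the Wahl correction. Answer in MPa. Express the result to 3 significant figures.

217 MPa

Spring index C = D/d = 21.0/4.0 = 5.2500
K_W = (4C−1)/(4C−4) + 0.615/C = 20.000/17.000 + 0.1171 = 1.2936
τ₀ = 8FD/(πd³) = 8·201·21.0/(π·4.0³) = 33768/201.06 = 167.95 MPa
τ_max = K·τ₀ = 1.2936 × 167.95 = 217.26 MPa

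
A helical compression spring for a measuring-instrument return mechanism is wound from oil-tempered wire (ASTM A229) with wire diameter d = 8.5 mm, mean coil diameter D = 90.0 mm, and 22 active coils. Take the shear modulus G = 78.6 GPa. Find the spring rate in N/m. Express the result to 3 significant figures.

k = Gd⁴/(8D³N_a) = (78.6×10³ × 8.5⁴) / (8 × 90.0³ × 22)
  = 4.10297e+08 / 1.28304e+08 = 3.1978 N/mm = 3197.8 N/m

3200 N/m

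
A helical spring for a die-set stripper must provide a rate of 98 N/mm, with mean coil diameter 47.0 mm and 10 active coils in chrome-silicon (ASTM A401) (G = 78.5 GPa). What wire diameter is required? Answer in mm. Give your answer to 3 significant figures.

d = (8D³N_a·k / G)^(1/4) = (8·47.0³·10·98 / (78.5×10³))^0.25
  = (10369)^0.25 = 10.0910 mm

10.1 mm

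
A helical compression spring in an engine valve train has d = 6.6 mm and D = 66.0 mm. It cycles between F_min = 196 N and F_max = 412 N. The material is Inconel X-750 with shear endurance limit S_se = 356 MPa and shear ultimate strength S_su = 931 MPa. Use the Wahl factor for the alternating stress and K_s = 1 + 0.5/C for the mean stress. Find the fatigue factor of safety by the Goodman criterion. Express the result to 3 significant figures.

C = D/d = 66.0/6.6 = 10.0000; K_W = (4C−1)/(4C−4)+0.615/C = 1.1448; K_s = 1+0.5/C = 1.0500
F_a = (F_max−F_min)/2 = 108 N; F_m = (F_max+F_min)/2 = 304 N
τ_a = K_W·8F_aD/(πd³) = 1.1448 × 63.136 = 72.28 MPa
τ_m = K_s·8F_mD/(πd³) = 1.0500 × 177.72 = 186.6 MPa
Goodman: 1/n_f = τ_a/S_se + τ_m/S_su = 72.28/356 + 186.6/931 = 0.20303 + 0.20043 = 0.40347
n_f = 1/0.40347 = 2.479

2.48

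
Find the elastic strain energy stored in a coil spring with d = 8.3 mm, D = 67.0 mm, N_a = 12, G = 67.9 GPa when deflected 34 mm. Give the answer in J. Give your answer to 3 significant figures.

k = Gd⁴/(8D³N_a) = (67.9×10³)(8.3⁴)/(8·67.0³·12) = 11.161 N/mm
U = ½kδ² = 0.5 × 11.161 × 34² = 6450.8 N·mm = 6.4508 J

6.45 J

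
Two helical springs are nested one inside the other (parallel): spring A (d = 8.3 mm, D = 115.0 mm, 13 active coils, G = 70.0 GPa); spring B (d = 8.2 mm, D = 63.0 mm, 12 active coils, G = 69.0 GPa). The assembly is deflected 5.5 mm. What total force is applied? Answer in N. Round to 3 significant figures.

83.0 N

k_A = Gd⁴/(8D³N_a) = (70.0×10³)(8.3⁴)/(8·115.0³·13) = 2.1003 N/mm
k_B = Gd⁴/(8D³N_a) = (69.0×10³)(8.2⁴)/(8·63.0³·12) = 12.996 N/mm
Parallel: k_eq = 2.1003 + 12.996 = 15.096 N/mm
F = k_eq·δ = 15.096·5.5 = 83.03 N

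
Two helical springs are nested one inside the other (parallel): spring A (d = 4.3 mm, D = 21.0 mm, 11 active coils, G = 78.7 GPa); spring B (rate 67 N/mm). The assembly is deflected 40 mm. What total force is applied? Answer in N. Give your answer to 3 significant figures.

k_A = Gd⁴/(8D³N_a) = (78.7×10³)(4.3⁴)/(8·21.0³·11) = 33.015 N/mm
Parallel: k_eq = 33.015 + 67 = 100.01 N/mm
F = k_eq·δ = 100.01·40 = 4000.6 N

4000 N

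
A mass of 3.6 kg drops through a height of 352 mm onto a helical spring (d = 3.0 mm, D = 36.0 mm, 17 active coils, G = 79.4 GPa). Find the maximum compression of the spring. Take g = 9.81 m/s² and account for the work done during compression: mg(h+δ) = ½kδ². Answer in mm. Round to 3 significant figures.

195 mm

k = Gd⁴/(8D³N_a) = (79.4×10³)(3.0⁴)/(8·36.0³·17) = 1.0136 N/mm
W = mg = 3.6 × 9.81 = 35.316 N
½kδ² − Wδ − Wh = 0 → δ = (W + √(W² + 2kWh))/k
δ = (35.316 + √(1247.2 + 25200.2))/1.0136 = (35.316 + 162.63)/1.0136 = 195.29 mm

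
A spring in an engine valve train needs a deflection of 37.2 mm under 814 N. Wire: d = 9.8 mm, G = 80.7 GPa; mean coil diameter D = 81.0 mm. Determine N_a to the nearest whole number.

8

Required rate k = F/δ = 814/37.2 = 21.882 N/mm
N_a = Gd⁴/(8D³k) = (80.7×10³ × 9.8⁴)/(8 × 81.0³ × 21.882)
    = 7.44351e+08 / 9.30307e+07 = 8.001 → 8 coils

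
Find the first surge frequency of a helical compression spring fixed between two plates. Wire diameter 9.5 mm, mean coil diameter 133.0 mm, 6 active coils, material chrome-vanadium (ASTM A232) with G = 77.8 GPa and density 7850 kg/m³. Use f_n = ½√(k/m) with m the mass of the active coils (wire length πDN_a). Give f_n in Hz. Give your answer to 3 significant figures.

31.7 Hz

k = Gd⁴/(8D³N_a) = (77.8×10³)(9.5⁴)/(8·133.0³·6) = 5.6115 N/mm = 5611.5 N/m
Wire length L = πDN_a = π·133.0·6 = 2507 mm
m = ρ·(πd²/4)·L = 7850 × 70.882×10⁻⁶ m² × 2.507 m = 1.395 kg
f_n = ½√(k/m) = 0.5·√(5611.5/1.395) = 0.5·√(4022.7) = 31.712 Hz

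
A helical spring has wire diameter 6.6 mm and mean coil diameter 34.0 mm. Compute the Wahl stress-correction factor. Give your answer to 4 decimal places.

1.3000

C = D/d = 34.0/6.6 = 5.1515
K_W = (4C−1)/(4C−4) + 0.615/C = 19.606/16.606 + 0.1194 = 1.3000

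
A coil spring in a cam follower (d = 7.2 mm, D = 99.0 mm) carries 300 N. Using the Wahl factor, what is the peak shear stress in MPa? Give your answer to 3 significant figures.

Spring index C = D/d = 99.0/7.2 = 13.7500
K_W = (4C−1)/(4C−4) + 0.615/C = 54.000/51.000 + 0.0447 = 1.1036
τ₀ = 8FD/(πd³) = 8·300·99.0/(π·7.2³) = 237600/1172.6 = 202.63 MPa
τ_max = K·τ₀ = 1.1036 × 202.63 = 223.61 MPa

224 MPa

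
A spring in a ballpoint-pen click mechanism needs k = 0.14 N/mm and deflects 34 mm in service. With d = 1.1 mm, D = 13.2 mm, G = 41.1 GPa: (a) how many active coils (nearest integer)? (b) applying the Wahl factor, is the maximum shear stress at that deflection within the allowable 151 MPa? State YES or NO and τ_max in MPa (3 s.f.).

N_a = Gd⁴/(8D³k) = (41.1×10³)(1.1⁴)/(8·13.2³·0.14) = 23.36 → N_a = 23
Actual rate k = Gd⁴/(8D³·23) = 0.14219 N/mm
Working load F = kδ = 0.14219·34 = 4.8345 N
C = 13.2/1.1 = 12.0000; K_W = (4C−1)/(4C−4)+0.615/C = 1.1194
τ_max = K_W·8FD/(πd³) = 1.1194·122.09 = 136.67 MPa
τ_max ≤ 151 MPa → acceptable

(a) 23 coils; (b) YES, τ_max = 137 MPa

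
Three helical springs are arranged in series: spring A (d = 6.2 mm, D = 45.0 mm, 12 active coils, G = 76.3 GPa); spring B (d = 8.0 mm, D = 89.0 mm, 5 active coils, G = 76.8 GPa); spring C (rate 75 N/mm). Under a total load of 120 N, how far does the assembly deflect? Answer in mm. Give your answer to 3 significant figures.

21.7 mm

k_A = Gd⁴/(8D³N_a) = (76.3×10³)(6.2⁴)/(8·45.0³·12) = 12.888 N/mm
k_B = Gd⁴/(8D³N_a) = (76.8×10³)(8.0⁴)/(8·89.0³·5) = 11.156 N/mm
Series: 1/k_eq = 1/12.888 + 1/11.156 + 1/75 = 0.18057; k_eq = 5.5381 N/mm
δ = F/k_eq = 120/5.5381 = 21.668 mm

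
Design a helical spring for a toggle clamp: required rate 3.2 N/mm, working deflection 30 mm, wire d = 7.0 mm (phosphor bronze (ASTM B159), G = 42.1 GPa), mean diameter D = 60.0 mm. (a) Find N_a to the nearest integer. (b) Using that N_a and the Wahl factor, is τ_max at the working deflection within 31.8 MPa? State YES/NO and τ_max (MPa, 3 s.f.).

N_a = Gd⁴/(8D³k) = (42.1×10³)(7.0⁴)/(8·60.0³·3.2) = 18.28 → N_a = 18
Actual rate k = Gd⁴/(8D³·18) = 3.2498 N/mm
Working load F = kδ = 3.2498·30 = 97.494 N
C = 60.0/7.0 = 8.5714; K_W = (4C−1)/(4C−4)+0.615/C = 1.1708
τ_max = K_W·8FD/(πd³) = 1.1708·43.429 = 50.847 MPa
τ_max > 31.8 MPa → exceeds allowable

(a) 18 coils; (b) NO, τ_max = 50.8 MPa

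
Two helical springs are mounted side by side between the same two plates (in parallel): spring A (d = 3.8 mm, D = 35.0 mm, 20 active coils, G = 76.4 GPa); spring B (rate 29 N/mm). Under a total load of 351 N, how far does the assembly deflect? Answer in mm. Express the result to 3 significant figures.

11.2 mm

k_A = Gd⁴/(8D³N_a) = (76.4×10³)(3.8⁴)/(8·35.0³·20) = 2.3222 N/mm
Parallel: k_eq = 2.3222 + 29 = 31.322 N/mm
δ = F/k_eq = 351/31.322 = 11.206 mm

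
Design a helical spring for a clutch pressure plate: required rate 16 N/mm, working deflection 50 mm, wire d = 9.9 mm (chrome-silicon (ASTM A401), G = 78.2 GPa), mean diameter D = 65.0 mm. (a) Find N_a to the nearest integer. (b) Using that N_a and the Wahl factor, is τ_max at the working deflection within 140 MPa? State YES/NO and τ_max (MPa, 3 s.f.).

N_a = Gd⁴/(8D³k) = (78.2×10³)(9.9⁴)/(8·65.0³·16) = 21.37 → N_a = 21
Actual rate k = Gd⁴/(8D³·21) = 16.282 N/mm
Working load F = kδ = 16.282·50 = 814.08 N
C = 65.0/9.9 = 6.5657; K_W = (4C−1)/(4C−4)+0.615/C = 1.2284
τ_max = K_W·8FD/(πd³) = 1.2284·138.87 = 170.59 MPa
τ_max > 140 MPa → exceeds allowable

(a) 21 coils; (b) NO, τ_max = 171 MPa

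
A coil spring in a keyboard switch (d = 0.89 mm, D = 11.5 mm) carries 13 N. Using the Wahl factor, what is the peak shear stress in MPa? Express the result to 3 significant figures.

600 MPa

Spring index C = D/d = 11.5/0.89 = 12.9213
K_W = (4C−1)/(4C−4) + 0.615/C = 50.685/47.685 + 0.0476 = 1.1105
τ₀ = 8FD/(πd³) = 8·13·11.5/(π·0.89³) = 1196/2.2147 = 540.02 MPa
τ_max = K·τ₀ = 1.1105 × 540.02 = 599.7 MPa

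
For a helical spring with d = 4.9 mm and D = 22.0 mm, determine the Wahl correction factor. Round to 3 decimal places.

1.352

C = D/d = 22.0/4.9 = 4.4898
K_W = (4C−1)/(4C−4) + 0.615/C = 16.959/13.959 + 0.1370 = 1.3519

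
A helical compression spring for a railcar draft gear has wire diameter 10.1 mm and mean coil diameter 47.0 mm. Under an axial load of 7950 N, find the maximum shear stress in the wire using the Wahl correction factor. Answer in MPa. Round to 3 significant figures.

1240 MPa

Spring index C = D/d = 47.0/10.1 = 4.6535
K_W = (4C−1)/(4C−4) + 0.615/C = 17.614/14.614 + 0.1322 = 1.3374
τ₀ = 8FD/(πd³) = 8·7950·47.0/(π·10.1³) = 2.9892e+06/3236.8 = 923.51 MPa
τ_max = K·τ₀ = 1.3374 × 923.51 = 1235.1 MPa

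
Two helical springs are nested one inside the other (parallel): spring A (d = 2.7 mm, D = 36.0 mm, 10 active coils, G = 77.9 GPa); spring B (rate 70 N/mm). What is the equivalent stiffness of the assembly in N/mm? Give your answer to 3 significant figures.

k_A = Gd⁴/(8D³N_a) = (77.9×10³)(2.7⁴)/(8·36.0³·10) = 1.1092 N/mm
Parallel: k_eq = 1.1092 + 70 = 71.109 N/mm

71.1 N/mm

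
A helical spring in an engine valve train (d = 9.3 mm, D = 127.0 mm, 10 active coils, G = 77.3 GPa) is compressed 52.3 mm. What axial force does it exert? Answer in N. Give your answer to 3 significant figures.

k = Gd⁴/(8D³N_a) = (77.3×10³)(9.3⁴)/(8·127.0³·10) = 3.5287 N/mm
F = k·δ = 3.5287 × 52.3 = 184.55 N

185 N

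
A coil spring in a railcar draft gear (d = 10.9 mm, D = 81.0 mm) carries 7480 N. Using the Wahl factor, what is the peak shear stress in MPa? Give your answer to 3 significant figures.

Spring index C = D/d = 81.0/10.9 = 7.4312
K_W = (4C−1)/(4C−4) + 0.615/C = 28.725/25.725 + 0.0828 = 1.1994
τ₀ = 8FD/(πd³) = 8·7480·81.0/(π·10.9³) = 4.84704e+06/4068.5 = 1191.4 MPa
τ_max = K·τ₀ = 1.1994 × 1191.4 = 1428.9 MPa

1430 MPa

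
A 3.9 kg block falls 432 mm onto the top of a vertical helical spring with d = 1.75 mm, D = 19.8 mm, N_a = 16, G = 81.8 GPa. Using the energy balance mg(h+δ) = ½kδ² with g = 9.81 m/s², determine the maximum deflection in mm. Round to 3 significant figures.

k = Gd⁴/(8D³N_a) = (81.8×10³)(1.75⁴)/(8·19.8³·16) = 0.77215 N/mm
W = mg = 3.9 × 9.81 = 38.259 N
½kδ² − Wδ − Wh = 0 → δ = (W + √(W² + 2kWh))/k
δ = (38.259 + √(1463.8 + 25523.9))/0.77215 = (38.259 + 164.28)/0.77215 = 262.31 mm

262 mm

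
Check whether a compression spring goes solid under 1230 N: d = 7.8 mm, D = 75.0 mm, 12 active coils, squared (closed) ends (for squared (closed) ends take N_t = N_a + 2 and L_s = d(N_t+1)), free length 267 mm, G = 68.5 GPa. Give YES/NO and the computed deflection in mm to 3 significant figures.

k = Gd⁴/(8D³N_a) = (68.5×10³)(7.8⁴)/(8·75.0³·12) = 6.2606 N/mm
N_t = 14; L_s = 7.8·15 = 117 mm; δ_solid = L₀ − L_s = 267 − 117 = 150 mm
δ = F/k = 1230/6.2606 = 196.47 mm
δ ≥ δ_solid → spring goes solid

YES, δ = 196 mm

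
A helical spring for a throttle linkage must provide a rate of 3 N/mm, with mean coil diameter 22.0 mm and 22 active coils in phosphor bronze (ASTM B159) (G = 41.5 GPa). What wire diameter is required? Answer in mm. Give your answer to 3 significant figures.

d = (8D³N_a·k / G)^(1/4) = (8·22.0³·22·3 / (41.5×10³))^0.25
  = (135.47)^0.25 = 3.4116 mm

3.41 mm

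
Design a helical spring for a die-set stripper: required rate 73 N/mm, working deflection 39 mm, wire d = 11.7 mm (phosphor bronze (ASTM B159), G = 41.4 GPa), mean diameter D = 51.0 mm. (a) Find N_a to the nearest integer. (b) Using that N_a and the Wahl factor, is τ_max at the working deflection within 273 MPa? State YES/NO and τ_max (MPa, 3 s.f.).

(a) 10 coils; (b) NO, τ_max = 315 MPa

N_a = Gd⁴/(8D³k) = (41.4×10³)(11.7⁴)/(8·51.0³·73) = 10.01 → N_a = 10
Actual rate k = Gd⁴/(8D³·10) = 73.104 N/mm
Working load F = kδ = 73.104·39 = 2851.1 N
C = 51.0/11.7 = 4.3590; K_W = (4C−1)/(4C−4)+0.615/C = 1.3644
τ_max = K_W·8FD/(πd³) = 1.3644·231.19 = 315.42 MPa
τ_max > 273 MPa → exceeds allowable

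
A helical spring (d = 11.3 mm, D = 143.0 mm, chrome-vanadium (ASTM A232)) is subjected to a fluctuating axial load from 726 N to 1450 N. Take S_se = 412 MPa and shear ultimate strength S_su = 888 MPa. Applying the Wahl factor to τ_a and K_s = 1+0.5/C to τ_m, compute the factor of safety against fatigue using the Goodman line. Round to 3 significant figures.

C = D/d = 143.0/11.3 = 12.6549; K_W = (4C−1)/(4C−4)+0.615/C = 1.1129; K_s = 1+0.5/C = 1.0395
F_a = (F_max−F_min)/2 = 362 N; F_m = (F_max+F_min)/2 = 1088 N
τ_a = K_W·8F_aD/(πd³) = 1.1129 × 91.359 = 101.68 MPa
τ_m = K_s·8F_mD/(πd³) = 1.0395 × 274.58 = 285.43 MPa
Goodman: 1/n_f = τ_a/S_se + τ_m/S_su = 101.68/412 + 285.43/888 = 0.24679 + 0.32143 = 0.56822
n_f = 1/0.56822 = 1.76

1.76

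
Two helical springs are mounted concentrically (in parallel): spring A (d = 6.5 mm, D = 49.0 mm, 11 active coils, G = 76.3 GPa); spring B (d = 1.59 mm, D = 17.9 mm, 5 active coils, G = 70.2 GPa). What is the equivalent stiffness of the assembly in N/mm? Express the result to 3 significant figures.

15.1 N/mm

k_A = Gd⁴/(8D³N_a) = (76.3×10³)(6.5⁴)/(8·49.0³·11) = 13.155 N/mm
k_B = Gd⁴/(8D³N_a) = (70.2×10³)(1.59⁴)/(8·17.9³·5) = 1.9557 N/mm
Parallel: k_eq = 13.155 + 1.9557 = 15.111 N/mm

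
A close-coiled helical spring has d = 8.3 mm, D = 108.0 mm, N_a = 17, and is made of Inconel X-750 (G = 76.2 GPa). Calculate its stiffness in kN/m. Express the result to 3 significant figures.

2.11 kN/m

k = Gd⁴/(8D³N_a) = (76.2×10³ × 8.3⁴) / (8 × 108.0³ × 17)
  = 3.61632e+08 / 1.71321e+08 = 2.1108 N/mm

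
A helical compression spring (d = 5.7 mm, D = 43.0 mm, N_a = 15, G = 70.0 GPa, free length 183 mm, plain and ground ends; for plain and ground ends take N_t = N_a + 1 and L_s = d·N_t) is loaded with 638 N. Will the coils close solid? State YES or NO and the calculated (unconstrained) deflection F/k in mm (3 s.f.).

k = Gd⁴/(8D³N_a) = (70.0×10³)(5.7⁴)/(8·43.0³·15) = 7.7448 N/mm
N_t = 16; L_s = 5.7·16 = 91.2 mm; δ_solid = L₀ − L_s = 183 − 91.2 = 91.8 mm
δ = F/k = 638/7.7448 = 82.378 mm
δ < δ_solid → spring does not go solid

NO, δ = 82.4 mm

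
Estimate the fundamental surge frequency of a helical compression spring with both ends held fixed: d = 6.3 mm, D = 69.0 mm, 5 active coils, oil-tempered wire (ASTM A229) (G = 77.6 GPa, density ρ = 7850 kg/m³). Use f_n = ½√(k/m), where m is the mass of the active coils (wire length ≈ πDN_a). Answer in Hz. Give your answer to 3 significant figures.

k = Gd⁴/(8D³N_a) = (77.6×10³)(6.3⁴)/(8·69.0³·5) = 9.3029 N/mm = 9302.9 N/m
Wire length L = πDN_a = π·69.0·5 = 1083.8 mm
m = ρ·(πd²/4)·L = 7850 × 31.172×10⁻⁶ m² × 1.0838 m = 0.26522 kg
f_n = ½√(k/m) = 0.5·√(9302.9/0.26522) = 0.5·√(35076) = 93.643 Hz

93.6 Hz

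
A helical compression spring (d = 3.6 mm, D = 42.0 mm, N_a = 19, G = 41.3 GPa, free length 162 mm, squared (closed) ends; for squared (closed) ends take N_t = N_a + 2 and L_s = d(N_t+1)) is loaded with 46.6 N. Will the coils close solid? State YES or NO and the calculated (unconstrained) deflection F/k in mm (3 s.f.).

k = Gd⁴/(8D³N_a) = (41.3×10³)(3.6⁴)/(8·42.0³·19) = 0.61598 N/mm
N_t = 21; L_s = 3.6·22 = 79.2 mm; δ_solid = L₀ − L_s = 162 − 79.2 = 82.8 mm
δ = F/k = 46.6/0.61598 = 75.651 mm
δ < δ_solid → spring does not go solid

NO, δ = 75.7 mm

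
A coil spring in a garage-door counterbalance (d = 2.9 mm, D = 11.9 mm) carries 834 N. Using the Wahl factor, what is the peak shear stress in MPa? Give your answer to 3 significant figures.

Spring index C = D/d = 11.9/2.9 = 4.1034
K_W = (4C−1)/(4C−4) + 0.615/C = 15.414/12.414 + 0.1499 = 1.3915
τ₀ = 8FD/(πd³) = 8·834·11.9/(π·2.9³) = 79396.8/76.62 = 1036.2 MPa
τ_max = K·τ₀ = 1.3915 × 1036.2 = 1442 MPa

1440 MPa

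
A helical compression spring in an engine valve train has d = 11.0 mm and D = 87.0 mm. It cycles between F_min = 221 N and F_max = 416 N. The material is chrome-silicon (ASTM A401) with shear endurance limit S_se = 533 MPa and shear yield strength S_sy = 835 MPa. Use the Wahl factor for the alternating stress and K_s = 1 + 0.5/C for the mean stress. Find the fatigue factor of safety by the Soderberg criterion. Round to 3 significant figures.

C = D/d = 87.0/11.0 = 7.9091; K_W = (4C−1)/(4C−4)+0.615/C = 1.1863; K_s = 1+0.5/C = 1.0632
F_a = (F_max−F_min)/2 = 97.5 N; F_m = (F_max+F_min)/2 = 318.5 N
τ_a = K_W·8F_aD/(πd³) = 1.1863 × 16.229 = 19.252 MPa
τ_m = K_s·8F_mD/(πd³) = 1.0632 × 53.014 = 56.365 MPa
Soderberg: 1/n_f = τ_a/S_se + τ_m/S_sy = 19.252/533 + 56.365/835 = 0.03612 + 0.06750 = 0.10362
n_f = 1/0.10362 = 9.65

9.65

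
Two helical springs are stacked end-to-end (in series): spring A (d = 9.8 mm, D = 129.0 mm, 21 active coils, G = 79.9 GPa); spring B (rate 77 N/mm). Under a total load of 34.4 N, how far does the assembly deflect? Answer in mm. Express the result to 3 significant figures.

17.3 mm

k_A = Gd⁴/(8D³N_a) = (79.9×10³)(9.8⁴)/(8·129.0³·21) = 2.0435 N/mm
Series: 1/k_eq = 1/2.0435 + 1/77 = 0.50235; k_eq = 1.9907 N/mm
δ = F/k_eq = 34.4/1.9907 = 17.281 mm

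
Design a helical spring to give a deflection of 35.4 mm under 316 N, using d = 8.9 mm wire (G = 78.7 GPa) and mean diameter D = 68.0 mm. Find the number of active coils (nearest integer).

Required rate k = F/δ = 316/35.4 = 8.9266 N/mm
N_a = Gd⁴/(8D³k) = (78.7×10³ × 8.9⁴)/(8 × 68.0³ × 8.9266)
    = 4.93781e+08 / 2.24544e+07 = 21.99 → 22 coils

22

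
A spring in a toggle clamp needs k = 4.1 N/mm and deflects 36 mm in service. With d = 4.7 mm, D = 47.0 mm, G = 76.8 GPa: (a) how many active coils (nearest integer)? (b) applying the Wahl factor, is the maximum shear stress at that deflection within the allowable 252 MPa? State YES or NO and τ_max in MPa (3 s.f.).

(a) 11 coils; (b) YES, τ_max = 195 MPa

N_a = Gd⁴/(8D³k) = (76.8×10³)(4.7⁴)/(8·47.0³·4.1) = 11 → N_a = 11
Actual rate k = Gd⁴/(8D³·11) = 4.1018 N/mm
Working load F = kδ = 4.1018·36 = 147.67 N
C = 47.0/4.7 = 10.0000; K_W = (4C−1)/(4C−4)+0.615/C = 1.1448
τ_max = K_W·8FD/(πd³) = 1.1448·170.22 = 194.88 MPa
τ_max ≤ 252 MPa → acceptable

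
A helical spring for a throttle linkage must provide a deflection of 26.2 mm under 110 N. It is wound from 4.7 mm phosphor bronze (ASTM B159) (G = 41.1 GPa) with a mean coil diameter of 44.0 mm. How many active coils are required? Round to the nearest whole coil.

7

Required rate k = F/δ = 110/26.2 = 4.1985 N/mm
N_a = Gd⁴/(8D³k) = (41.1×10³ × 4.7⁴)/(8 × 44.0³ × 4.1985)
    = 2.00555e+07 / 2.86114e+06 = 7.01 → 7 coils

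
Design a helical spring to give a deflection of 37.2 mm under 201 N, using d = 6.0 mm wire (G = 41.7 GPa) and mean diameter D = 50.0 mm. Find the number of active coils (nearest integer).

Required rate k = F/δ = 201/37.2 = 5.4032 N/mm
N_a = Gd⁴/(8D³k) = (41.7×10³ × 6.0⁴)/(8 × 50.0³ × 5.4032)
    = 5.40432e+07 / 5.40323e+06 = 10 → 10 coils

10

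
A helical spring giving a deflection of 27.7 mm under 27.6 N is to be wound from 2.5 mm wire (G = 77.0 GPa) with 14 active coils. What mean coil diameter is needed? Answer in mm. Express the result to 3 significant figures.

30.0 mm

Required rate k = F/δ = 27.6/27.7 = 0.99639 N/mm
D = (Gd⁴/(8N_a·k))^(1/3) = (77.0×10³·2.5⁴/(8·14·0.99639))^(1/3)
  = (26952.8)^(1/3) = 29.9825 mm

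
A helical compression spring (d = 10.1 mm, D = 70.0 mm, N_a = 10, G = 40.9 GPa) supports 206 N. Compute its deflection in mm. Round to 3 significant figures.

13.3 mm

k = Gd⁴/(8D³N_a) = (40.9×10³)(10.1⁴)/(8·70.0³·10) = 15.51 N/mm
δ = F/k = 206 / 15.51 = 13.281 mm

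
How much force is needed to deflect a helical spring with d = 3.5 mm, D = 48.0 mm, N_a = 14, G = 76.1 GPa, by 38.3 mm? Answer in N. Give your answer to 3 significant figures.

35.3 N

k = Gd⁴/(8D³N_a) = (76.1×10³)(3.5⁴)/(8·48.0³·14) = 0.92197 N/mm
F = k·δ = 0.92197 × 38.3 = 35.311 N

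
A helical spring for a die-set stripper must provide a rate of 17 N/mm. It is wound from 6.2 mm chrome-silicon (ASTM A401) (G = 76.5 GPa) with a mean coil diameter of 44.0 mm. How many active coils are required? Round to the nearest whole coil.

N_a = Gd⁴/(8D³k) = (76.5×10³ × 6.2⁴)/(8 × 44.0³ × 17)
    = 1.13039e+08 / 1.1585e+07 = 9.757 → 10 coils

10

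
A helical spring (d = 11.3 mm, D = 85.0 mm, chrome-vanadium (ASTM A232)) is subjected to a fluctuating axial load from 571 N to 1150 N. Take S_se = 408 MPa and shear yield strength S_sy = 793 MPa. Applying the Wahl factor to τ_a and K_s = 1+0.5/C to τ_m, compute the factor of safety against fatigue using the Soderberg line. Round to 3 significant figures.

C = D/d = 85.0/11.3 = 7.5221; K_W = (4C−1)/(4C−4)+0.615/C = 1.1968; K_s = 1+0.5/C = 1.0665
F_a = (F_max−F_min)/2 = 289.5 N; F_m = (F_max+F_min)/2 = 860.5 N
τ_a = K_W·8F_aD/(πd³) = 1.1968 × 43.428 = 51.973 MPa
τ_m = K_s·8F_mD/(πd³) = 1.0665 × 129.08 = 137.66 MPa
Soderberg: 1/n_f = τ_a/S_se + τ_m/S_sy = 51.973/408 + 137.66/793 = 0.12738 + 0.17360 = 0.30098
n_f = 1/0.30098 = 3.322

3.32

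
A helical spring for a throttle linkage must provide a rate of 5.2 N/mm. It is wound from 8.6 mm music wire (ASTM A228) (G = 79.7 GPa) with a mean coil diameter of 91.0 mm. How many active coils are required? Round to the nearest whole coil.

N_a = Gd⁴/(8D³k) = (79.7×10³ × 8.6⁴)/(8 × 91.0³ × 5.2)
    = 4.35966e+08 / 3.13486e+07 = 13.91 → 14 coils

14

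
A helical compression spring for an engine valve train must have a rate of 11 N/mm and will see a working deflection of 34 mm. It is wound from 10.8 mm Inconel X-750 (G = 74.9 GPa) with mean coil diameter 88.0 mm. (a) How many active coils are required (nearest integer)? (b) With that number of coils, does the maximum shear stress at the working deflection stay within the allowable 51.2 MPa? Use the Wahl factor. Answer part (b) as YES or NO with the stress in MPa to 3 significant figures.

(a) 17 coils; (b) NO, τ_max = 78.5 MPa

N_a = Gd⁴/(8D³k) = (74.9×10³)(10.8⁴)/(8·88.0³·11) = 16.99 → N_a = 17
Actual rate k = Gd⁴/(8D³·17) = 10.995 N/mm
Working load F = kδ = 10.995·34 = 373.83 N
C = 88.0/10.8 = 8.1481; K_W = (4C−1)/(4C−4)+0.615/C = 1.1804
τ_max = K_W·8FD/(πd³) = 1.1804·66.5 = 78.496 MPa
τ_max > 51.2 MPa → exceeds allowable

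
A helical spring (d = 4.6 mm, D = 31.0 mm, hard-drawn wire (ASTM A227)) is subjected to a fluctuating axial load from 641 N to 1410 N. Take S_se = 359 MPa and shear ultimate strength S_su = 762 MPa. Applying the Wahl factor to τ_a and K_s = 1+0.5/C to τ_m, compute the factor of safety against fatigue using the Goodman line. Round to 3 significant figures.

0.448

C = D/d = 31.0/4.6 = 6.7391; K_W = (4C−1)/(4C−4)+0.615/C = 1.2219; K_s = 1+0.5/C = 1.0742
F_a = (F_max−F_min)/2 = 384.5 N; F_m = (F_max+F_min)/2 = 1025.5 N
τ_a = K_W·8F_aD/(πd³) = 1.2219 × 311.83 = 381.04 MPa
τ_m = K_s·8F_mD/(πd³) = 1.0742 × 831.69 = 893.4 MPa
Goodman: 1/n_f = τ_a/S_se + τ_m/S_su = 381.04/359 + 893.4/762 = 1.06140 + 1.17244 = 2.2338
n_f = 1/2.2338 = 0.4477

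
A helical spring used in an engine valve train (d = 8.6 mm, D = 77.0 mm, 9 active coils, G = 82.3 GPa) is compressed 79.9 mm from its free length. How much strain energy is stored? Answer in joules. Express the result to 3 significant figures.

43.7 J

k = Gd⁴/(8D³N_a) = (82.3×10³)(8.6⁴)/(8·77.0³·9) = 13.696 N/mm
U = ½kδ² = 0.5 × 13.696 × 79.9² = 43717 N·mm = 43.717 J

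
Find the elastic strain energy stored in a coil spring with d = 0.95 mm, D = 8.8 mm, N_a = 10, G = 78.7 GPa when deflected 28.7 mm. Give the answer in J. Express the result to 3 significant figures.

0.484 J

k = Gd⁴/(8D³N_a) = (78.7×10³)(0.95⁴)/(8·8.8³·10) = 1.1758 N/mm
U = ½kδ² = 0.5 × 1.1758 × 28.7² = 484.24 N·mm = 0.48424 J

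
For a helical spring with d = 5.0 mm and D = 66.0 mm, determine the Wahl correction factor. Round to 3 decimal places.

C = D/d = 66.0/5.0 = 13.2000
K_W = (4C−1)/(4C−4) + 0.615/C = 51.800/48.800 + 0.0466 = 1.1081

1.108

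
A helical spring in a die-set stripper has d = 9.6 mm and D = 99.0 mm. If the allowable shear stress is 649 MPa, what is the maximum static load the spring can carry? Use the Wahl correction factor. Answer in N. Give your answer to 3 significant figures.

2000 N

C = D/d = 99.0/9.6 = 10.3125
K_W = (4C−1)/(4C−4) + 0.615/C = 40.250/37.250 + 0.0596 = 1.1402
τ_max = K·8FD/(πd³) → F_max = τ_allow·πd³/(8DK)
F_max = 649·π·9.6³/(8·99.0·1.1402) = 1.8039e+06/903.02 = 1997.6 N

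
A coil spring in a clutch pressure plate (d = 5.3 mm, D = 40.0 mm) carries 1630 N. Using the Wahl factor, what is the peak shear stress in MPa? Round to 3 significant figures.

1330 MPa

Spring index C = D/d = 40.0/5.3 = 7.5472
K_W = (4C−1)/(4C−4) + 0.615/C = 29.189/26.189 + 0.0815 = 1.1960
τ₀ = 8FD/(πd³) = 8·1630·40.0/(π·5.3³) = 521600/467.71 = 1115.2 MPa
τ_max = K·τ₀ = 1.1960 × 1115.2 = 1333.8 MPa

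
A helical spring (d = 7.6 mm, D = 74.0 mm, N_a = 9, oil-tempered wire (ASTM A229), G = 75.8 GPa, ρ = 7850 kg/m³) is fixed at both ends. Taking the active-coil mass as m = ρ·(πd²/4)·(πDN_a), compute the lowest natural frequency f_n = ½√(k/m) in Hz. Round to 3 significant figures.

53.9 Hz

k = Gd⁴/(8D³N_a) = (75.8×10³)(7.6⁴)/(8·74.0³·9) = 8.6675 N/mm = 8667.5 N/m
Wire length L = πDN_a = π·74.0·9 = 2092.3 mm
m = ρ·(πd²/4)·L = 7850 × 45.365×10⁻⁶ m² × 2.0923 m = 0.74509 kg
f_n = ½√(k/m) = 0.5·√(8667.5/0.74509) = 0.5·√(11633) = 53.928 Hz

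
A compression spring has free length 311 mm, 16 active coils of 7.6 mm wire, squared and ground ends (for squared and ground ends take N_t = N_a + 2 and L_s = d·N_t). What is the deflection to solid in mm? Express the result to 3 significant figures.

N_t = 18; L_s = 7.6·18 = 136.8 mm
δ_solid = L₀ − L_s = 311 − 136.8 = 174.2 mm

174 mm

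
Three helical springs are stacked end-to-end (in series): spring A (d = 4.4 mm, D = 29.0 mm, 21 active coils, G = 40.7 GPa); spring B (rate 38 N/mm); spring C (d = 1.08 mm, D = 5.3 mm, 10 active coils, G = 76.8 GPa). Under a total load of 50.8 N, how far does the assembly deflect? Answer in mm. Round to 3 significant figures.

k_A = Gd⁴/(8D³N_a) = (40.7×10³)(4.4⁴)/(8·29.0³·21) = 3.7231 N/mm
k_C = Gd⁴/(8D³N_a) = (76.8×10³)(1.08⁴)/(8·5.3³·10) = 8.7728 N/mm
Series: 1/k_eq = 1/3.7231 + 1/38 + 1/8.7728 = 0.4089; k_eq = 2.4456 N/mm
δ = F/k_eq = 50.8/2.4456 = 20.772 mm

20.8 mm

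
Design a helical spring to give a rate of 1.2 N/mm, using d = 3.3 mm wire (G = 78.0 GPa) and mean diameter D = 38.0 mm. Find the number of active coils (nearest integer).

N_a = Gd⁴/(8D³k) = (78.0×10³ × 3.3⁴)/(8 × 38.0³ × 1.2)
    = 9.25018e+06 / 526771 = 17.56 → 18 coils

18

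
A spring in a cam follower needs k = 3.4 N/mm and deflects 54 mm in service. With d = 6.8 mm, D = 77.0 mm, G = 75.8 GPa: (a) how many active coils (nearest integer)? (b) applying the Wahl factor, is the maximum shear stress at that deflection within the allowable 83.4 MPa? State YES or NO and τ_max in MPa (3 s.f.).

N_a = Gd⁴/(8D³k) = (75.8×10³)(6.8⁴)/(8·77.0³·3.4) = 13.05 → N_a = 13
Actual rate k = Gd⁴/(8D³·13) = 3.4135 N/mm
Working load F = kδ = 3.4135·54 = 184.33 N
C = 77.0/6.8 = 11.3235; K_W = (4C−1)/(4C−4)+0.615/C = 1.1270
τ_max = K_W·8FD/(πd³) = 1.1270·114.95 = 129.54 MPa
τ_max > 83.4 MPa → exceeds allowable

(a) 13 coils; (b) NO, τ_max = 130 MPa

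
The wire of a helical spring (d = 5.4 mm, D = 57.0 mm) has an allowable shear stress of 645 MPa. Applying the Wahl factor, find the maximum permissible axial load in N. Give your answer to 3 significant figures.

616 N

C = D/d = 57.0/5.4 = 10.5556
K_W = (4C−1)/(4C−4) + 0.615/C = 41.222/38.222 + 0.0583 = 1.1368
τ_max = K·8FD/(πd³) → F_max = τ_allow·πd³/(8DK)
F_max = 645·π·5.4³/(8·57.0·1.1368) = 3.1907e+05/518.36 = 615.55 N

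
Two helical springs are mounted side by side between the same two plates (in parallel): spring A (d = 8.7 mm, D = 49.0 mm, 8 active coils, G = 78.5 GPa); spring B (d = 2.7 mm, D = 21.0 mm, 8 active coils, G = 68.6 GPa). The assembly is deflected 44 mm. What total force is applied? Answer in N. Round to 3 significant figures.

k_A = Gd⁴/(8D³N_a) = (78.5×10³)(8.7⁴)/(8·49.0³·8) = 59.728 N/mm
k_B = Gd⁴/(8D³N_a) = (68.6×10³)(2.7⁴)/(8·21.0³·8) = 6.1509 N/mm
Parallel: k_eq = 59.728 + 6.1509 = 65.879 N/mm
F = k_eq·δ = 65.879·44 = 2898.7 N

2900 N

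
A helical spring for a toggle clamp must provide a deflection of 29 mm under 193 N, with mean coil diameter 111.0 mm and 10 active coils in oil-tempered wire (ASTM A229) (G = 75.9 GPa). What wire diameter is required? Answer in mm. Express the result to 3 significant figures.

Required rate k = F/δ = 193/29 = 6.6552 N/mm
d = (8D³N_a·k / G)^(1/4) = (8·111.0³·10·6.6552 / (75.9×10³))^0.25
  = (9593.5)^0.25 = 9.8968 mm

9.90 mm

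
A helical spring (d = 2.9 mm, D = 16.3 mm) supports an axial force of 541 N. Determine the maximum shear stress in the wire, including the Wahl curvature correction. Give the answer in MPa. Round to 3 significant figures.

1170 MPa

Spring index C = D/d = 16.3/2.9 = 5.6207
K_W = (4C−1)/(4C−4) + 0.615/C = 21.483/18.483 + 0.1094 = 1.2717
τ₀ = 8FD/(πd³) = 8·541·16.3/(π·2.9³) = 70546.4/76.62 = 920.73 MPa
τ_max = K·τ₀ = 1.2717 × 920.73 = 1170.9 MPa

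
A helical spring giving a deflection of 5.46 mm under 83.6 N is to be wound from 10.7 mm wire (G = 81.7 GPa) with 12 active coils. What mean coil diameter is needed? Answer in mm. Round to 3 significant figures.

Required rate k = F/δ = 83.6/5.46 = 15.311 N/mm
D = (Gd⁴/(8N_a·k))^(1/3) = (81.7×10³·10.7⁴/(8·12·15.311))^(1/3)
  = (728572)^(1/3) = 89.9824 mm

90.0 mm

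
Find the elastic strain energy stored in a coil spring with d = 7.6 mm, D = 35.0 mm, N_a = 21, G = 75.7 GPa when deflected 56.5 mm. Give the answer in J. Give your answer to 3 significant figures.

k = Gd⁴/(8D³N_a) = (75.7×10³)(7.6⁴)/(8·35.0³·21) = 35.062 N/mm
U = ½kδ² = 0.5 × 35.062 × 56.5² = 55963 N·mm = 55.963 J

56.0 J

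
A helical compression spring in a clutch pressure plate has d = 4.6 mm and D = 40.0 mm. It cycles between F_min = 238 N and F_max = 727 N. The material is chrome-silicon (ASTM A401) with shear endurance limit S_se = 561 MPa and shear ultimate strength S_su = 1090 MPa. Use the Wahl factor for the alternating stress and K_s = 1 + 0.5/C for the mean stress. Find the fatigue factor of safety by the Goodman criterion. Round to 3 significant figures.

0.978

C = D/d = 40.0/4.6 = 8.6957; K_W = (4C−1)/(4C−4)+0.615/C = 1.1682; K_s = 1+0.5/C = 1.0575
F_a = (F_max−F_min)/2 = 244.5 N; F_m = (F_max+F_min)/2 = 482.5 N
τ_a = K_W·8F_aD/(πd³) = 1.1682 × 255.86 = 298.89 MPa
τ_m = K_s·8F_mD/(πd³) = 1.0575 × 504.92 = 533.95 MPa
Goodman: 1/n_f = τ_a/S_se + τ_m/S_su = 298.89/561 + 533.95/1090 = 0.53279 + 0.48987 = 1.0227
n_f = 1/1.0227 = 0.9778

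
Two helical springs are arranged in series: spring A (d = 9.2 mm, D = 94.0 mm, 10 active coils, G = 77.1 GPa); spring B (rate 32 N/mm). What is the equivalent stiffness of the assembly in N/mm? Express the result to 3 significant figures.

k_A = Gd⁴/(8D³N_a) = (77.1×10³)(9.2⁴)/(8·94.0³·10) = 8.3125 N/mm
Series: 1/k_eq = 1/8.3125 + 1/32 = 0.15155; k_eq = 6.5985 N/mm

6.60 N/mm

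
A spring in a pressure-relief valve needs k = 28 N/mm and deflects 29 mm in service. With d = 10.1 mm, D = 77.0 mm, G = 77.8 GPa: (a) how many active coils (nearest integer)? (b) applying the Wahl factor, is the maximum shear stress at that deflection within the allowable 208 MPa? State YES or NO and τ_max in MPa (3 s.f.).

(a) 8 coils; (b) YES, τ_max = 183 MPa

N_a = Gd⁴/(8D³k) = (77.8×10³)(10.1⁴)/(8·77.0³·28) = 7.917 → N_a = 8
Actual rate k = Gd⁴/(8D³·8) = 27.708 N/mm
Working load F = kδ = 27.708·29 = 803.55 N
C = 77.0/10.1 = 7.6238; K_W = (4C−1)/(4C−4)+0.615/C = 1.1939
τ_max = K_W·8FD/(πd³) = 1.1939·152.92 = 182.58 MPa
τ_max ≤ 208 MPa → acceptable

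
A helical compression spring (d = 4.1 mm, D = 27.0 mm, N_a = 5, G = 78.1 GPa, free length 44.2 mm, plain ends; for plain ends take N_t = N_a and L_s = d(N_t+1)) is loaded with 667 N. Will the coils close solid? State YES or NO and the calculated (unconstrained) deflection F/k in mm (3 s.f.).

YES, δ = 23.8 mm

k = Gd⁴/(8D³N_a) = (78.1×10³)(4.1⁴)/(8·27.0³·5) = 28.031 N/mm
N_t = 5; L_s = 4.1·6 = 24.6 mm; δ_solid = L₀ − L_s = 44.2 − 24.6 = 19.6 mm
δ = F/k = 667/28.031 = 23.795 mm
δ ≥ δ_solid → spring goes solid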